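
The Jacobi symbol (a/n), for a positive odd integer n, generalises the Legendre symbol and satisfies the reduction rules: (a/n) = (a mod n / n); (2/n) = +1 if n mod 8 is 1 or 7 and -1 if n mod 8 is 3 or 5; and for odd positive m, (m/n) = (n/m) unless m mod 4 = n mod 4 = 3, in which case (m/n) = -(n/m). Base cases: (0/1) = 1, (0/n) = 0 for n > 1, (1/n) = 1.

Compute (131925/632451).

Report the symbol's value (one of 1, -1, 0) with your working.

0

flip (131925/632451) -> (632451/131925): both odd, 131925 mod 4 = 1, 632451 mod 4 = 3, so the flip contributes +1; sign now +1
(632451/131925): 632451 mod 131925 = 104751, so (632451/131925) = (104751/131925)
flip (104751/131925) -> (131925/104751): both odd, 104751 mod 4 = 3, 131925 mod 4 = 1, so the flip contributes +1; sign now +1
(131925/104751): 131925 mod 104751 = 27174, so (131925/104751) = (27174/104751)
factor out 2^1: 27174 = 2^1·13587; with 104751 mod 8 = 7, (2/104751) = +1; sign now +1; continue with (13587/104751)
flip (13587/104751) -> (104751/13587): both odd, 13587 mod 4 = 3, 104751 mod 4 = 3, so the flip contributes -1; sign now -1
(104751/13587): 104751 mod 13587 = 9642, so (104751/13587) = (9642/13587)
factor out 2^1: 9642 = 2^1·4821; with 13587 mod 8 = 3, (2/13587) = -1; sign now +1; continue with (4821/13587)
flip (4821/13587) -> (13587/4821): both odd, 4821 mod 4 = 1, 13587 mod 4 = 3, so the flip contributes +1; sign now +1
(13587/4821): 13587 mod 4821 = 3945, so (13587/4821) = (3945/4821)
flip (3945/4821) -> (4821/3945): both odd, 3945 mod 4 = 1, 4821 mod 4 = 1, so the flip contributes +1; sign now +1
(4821/3945): 4821 mod 3945 = 876, so (4821/3945) = (876/3945)
factor out 2^2: 876 = 2^2·219; with 3945 mod 8 = 1, (2/3945) = +1; sign now +1; continue with (219/3945)
flip (219/3945) -> (3945/219): both odd, 219 mod 4 = 3, 3945 mod 4 = 1, so the flip contributes +1; sign now +1
(3945/219): 3945 mod 219 = 3, so (3945/219) = (3/219)
flip (3/219) -> (219/3): both odd, 3 mod 4 = 3, 219 mod 4 = 3, so the flip contributes -1; sign now -1
(219/3): 219 mod 3 = 0, so (219/3) = (0/3)
reached (0/3); gcd(a, n) > 1, so (0/3) = 0 and the symbol is 0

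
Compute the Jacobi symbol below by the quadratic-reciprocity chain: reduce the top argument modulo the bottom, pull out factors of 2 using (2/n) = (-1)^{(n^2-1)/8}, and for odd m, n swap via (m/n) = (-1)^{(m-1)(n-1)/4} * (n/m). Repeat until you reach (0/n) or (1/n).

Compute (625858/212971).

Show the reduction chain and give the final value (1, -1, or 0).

-1

(625858/212971) = (199916/212971)   [reduce mod 212971]
199916 = 2^2·49979; (2/212971) = -1 since 212971 mod 8 = 3, so (199916/212971) = (-1)^2·(49979/212971); sign now +1
reciprocity: (49979/212971) = -1·(212971/49979) since 49979 mod 4 = 3, 212971 mod 4 = 3; sign now -1
(212971/49979) = (13055/49979)   [reduce mod 49979]
reciprocity: (13055/49979) = -1·(49979/13055) since 13055 mod 4 = 3, 49979 mod 4 = 3; sign now +1
(49979/13055) = (10814/13055)   [reduce mod 13055]
10814 = 2^1·5407; (2/13055) = +1 since 13055 mod 8 = 7, so (10814/13055) = (+1)^1·(5407/13055); sign now +1
reciprocity: (5407/13055) = -1·(13055/5407) since 5407 mod 4 = 3, 13055 mod 4 = 3; sign now -1
(13055/5407) = (2241/5407)   [reduce mod 5407]
reciprocity: (2241/5407) = +1·(5407/2241) since 2241 mod 4 = 1, 5407 mod 4 = 3; sign now -1
(5407/2241) = (925/2241)   [reduce mod 2241]
reciprocity: (925/2241) = +1·(2241/925) since 925 mod 4 = 1, 2241 mod 4 = 1; sign now -1
(2241/925) = (391/925)   [reduce mod 925]
reciprocity: (391/925) = +1·(925/391) since 391 mod 4 = 3, 925 mod 4 = 1; sign now -1
(925/391) = (143/391)   [reduce mod 391]
reciprocity: (143/391) = -1·(391/143) since 143 mod 4 = 3, 391 mod 4 = 3; sign now +1
(391/143) = (105/143)   [reduce mod 143]
reciprocity: (105/143) = +1·(143/105) since 105 mod 4 = 1, 143 mod 4 = 3; sign now +1
(143/105) = (38/105)   [reduce mod 105]
38 = 2^1·19; (2/105) = +1 since 105 mod 8 = 1, so (38/105) = (+1)^1·(19/105); sign now +1
reciprocity: (19/105) = +1·(105/19) since 19 mod 4 = 3, 105 mod 4 = 1; sign now +1
(105/19) = (10/19)   [reduce mod 19]
10 = 2^1·5; (2/19) = -1 since 19 mod 8 = 3, so (10/19) = (-1)^1·(5/19); sign now -1
reciprocity: (5/19) = +1·(19/5) since 5 mod 4 = 1, 19 mod 4 = 3; sign now -1
(19/5) = (4/5)   [reduce mod 5]
4 = 2^2·1; (2/5) = -1 since 5 mod 8 = 5, so (4/5) = (-1)^2·(1/5); sign now -1
(1/5) = 1; final value = sign = -1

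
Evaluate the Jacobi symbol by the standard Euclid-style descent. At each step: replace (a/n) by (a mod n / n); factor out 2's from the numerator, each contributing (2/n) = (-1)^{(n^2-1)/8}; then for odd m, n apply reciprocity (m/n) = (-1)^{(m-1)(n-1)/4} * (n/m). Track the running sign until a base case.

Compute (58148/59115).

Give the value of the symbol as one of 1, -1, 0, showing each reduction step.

1

58148 = 2^2·14537; (2/59115) = -1 since 59115 mod 8 = 3, so (58148/59115) = (-1)^2·(14537/59115); sign now +1
reciprocity: (14537/59115) = +1·(59115/14537) since 14537 mod 4 = 1, 59115 mod 4 = 3; sign now +1
(59115/14537) = (967/14537)   [reduce mod 14537]
reciprocity: (967/14537) = +1·(14537/967) since 967 mod 4 = 3, 14537 mod 4 = 1; sign now +1
(14537/967) = (32/967)   [reduce mod 967]
32 = 2^5·1; (2/967) = +1 since 967 mod 8 = 7, so (32/967) = (+1)^5·(1/967); sign now +1
(1/967) = 1; final value = sign = +1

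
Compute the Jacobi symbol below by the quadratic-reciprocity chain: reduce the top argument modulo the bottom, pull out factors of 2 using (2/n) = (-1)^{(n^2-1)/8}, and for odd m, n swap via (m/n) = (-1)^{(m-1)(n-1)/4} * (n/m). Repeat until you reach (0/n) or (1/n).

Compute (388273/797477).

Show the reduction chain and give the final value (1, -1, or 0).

reciprocity: (388273/797477) = +1·(797477/388273) since 388273 mod 4 = 1, 797477 mod 4 = 1; sign now +1
(797477/388273) = (20931/388273)   [reduce mod 388273]
reciprocity: (20931/388273) = +1·(388273/20931) since 20931 mod 4 = 3, 388273 mod 4 = 1; sign now +1
(388273/20931) = (11515/20931)   [reduce mod 20931]
reciprocity: (11515/20931) = -1·(20931/11515) since 11515 mod 4 = 3, 20931 mod 4 = 3; sign now -1
(20931/11515) = (9416/11515)   [reduce mod 11515]
9416 = 2^3·1177; (2/11515) = -1 since 11515 mod 8 = 3, so (9416/11515) = (-1)^3·(1177/11515); sign now +1
reciprocity: (1177/11515) = +1·(11515/1177) since 1177 mod 4 = 1, 11515 mod 4 = 3; sign now +1
(11515/1177) = (922/1177)   [reduce mod 1177]
922 = 2^1·461; (2/1177) = +1 since 1177 mod 8 = 1, so (922/1177) = (+1)^1·(461/1177); sign now +1
reciprocity: (461/1177) = +1·(1177/461) since 461 mod 4 = 1, 1177 mod 4 = 1; sign now +1
(1177/461) = (255/461)   [reduce mod 461]
reciprocity: (255/461) = +1·(461/255) since 255 mod 4 = 3, 461 mod 4 = 1; sign now +1
(461/255) = (206/255)   [reduce mod 255]
206 = 2^1·103; (2/255) = +1 since 255 mod 8 = 7, so (206/255) = (+1)^1·(103/255); sign now +1
reciprocity: (103/255) = -1·(255/103) since 103 mod 4 = 3, 255 mod 4 = 3; sign now -1
(255/103) = (49/103)   [reduce mod 103]
reciprocity: (49/103) = +1·(103/49) since 49 mod 4 = 1, 103 mod 4 = 3; sign now -1
(103/49) = (5/49)   [reduce mod 49]
reciprocity: (5/49) = +1·(49/5) since 5 mod 4 = 1, 49 mod 4 = 1; sign now -1
(49/5) = (4/5)   [reduce mod 5]
4 = 2^2·1; (2/5) = -1 since 5 mod 8 = 5, so (4/5) = (-1)^2·(1/5); sign now -1
(1/5) = 1; final value = sign = -1

-1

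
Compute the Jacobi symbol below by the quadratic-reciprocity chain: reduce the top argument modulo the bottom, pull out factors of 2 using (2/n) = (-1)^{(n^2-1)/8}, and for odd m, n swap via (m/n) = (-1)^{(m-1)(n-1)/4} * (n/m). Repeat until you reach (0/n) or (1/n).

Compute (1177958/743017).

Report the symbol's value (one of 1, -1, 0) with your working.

1

(1177958/743017): 1177958 mod 743017 = 434941, so (1177958/743017) = (434941/743017)
flip (434941/743017) -> (743017/434941): both odd, 434941 mod 4 = 1, 743017 mod 4 = 1, so the flip contributes +1; sign now +1
(743017/434941): 743017 mod 434941 = 308076, so (743017/434941) = (308076/434941)
factor out 2^2: 308076 = 2^2·77019; with 434941 mod 8 = 5, (2/434941) = -1; sign now +1; continue with (77019/434941)
flip (77019/434941) -> (434941/77019): both odd, 77019 mod 4 = 3, 434941 mod 4 = 1, so the flip contributes +1; sign now +1
(434941/77019): 434941 mod 77019 = 49846, so (434941/77019) = (49846/77019)
factor out 2^1: 49846 = 2^1·24923; with 77019 mod 8 = 3, (2/77019) = -1; sign now -1; continue with (24923/77019)
flip (24923/77019) -> (77019/24923): both odd, 24923 mod 4 = 3, 77019 mod 4 = 3, so the flip contributes -1; sign now +1
(77019/24923): 77019 mod 24923 = 2250, so (77019/24923) = (2250/24923)
factor out 2^1: 2250 = 2^1·1125; with 24923 mod 8 = 3, (2/24923) = -1; sign now -1; continue with (1125/24923)
flip (1125/24923) -> (24923/1125): both odd, 1125 mod 4 = 1, 24923 mod 4 = 3, so the flip contributes +1; sign now -1
(24923/1125): 24923 mod 1125 = 173, so (24923/1125) = (173/1125)
flip (173/1125) -> (1125/173): both odd, 173 mod 4 = 1, 1125 mod 4 = 1, so the flip contributes +1; sign now -1
(1125/173): 1125 mod 173 = 87, so (1125/173) = (87/173)
flip (87/173) -> (173/87): both odd, 87 mod 4 = 3, 173 mod 4 = 1, so the flip contributes +1; sign now -1
(173/87): 173 mod 87 = 86, so (173/87) = (86/87)
factor out 2^1: 86 = 2^1·43; with 87 mod 8 = 7, (2/87) = +1; sign now -1; continue with (43/87)
flip (43/87) -> (87/43): both odd, 43 mod 4 = 3, 87 mod 4 = 3, so the flip contributes -1; sign now +1
(87/43): 87 mod 43 = 1, so (87/43) = (1/43)
reached (1/43) = 1, so the symbol is +1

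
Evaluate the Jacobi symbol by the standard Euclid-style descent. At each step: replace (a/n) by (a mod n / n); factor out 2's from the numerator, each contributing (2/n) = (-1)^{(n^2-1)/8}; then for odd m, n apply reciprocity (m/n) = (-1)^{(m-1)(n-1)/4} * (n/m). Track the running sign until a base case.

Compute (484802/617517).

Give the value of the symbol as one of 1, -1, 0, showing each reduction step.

-1

factor out 2^1: 484802 = 2^1·242401; with 617517 mod 8 = 5, (2/617517) = -1; sign now -1; continue with (242401/617517)
flip (242401/617517) -> (617517/242401): both odd, 242401 mod 4 = 1, 617517 mod 4 = 1, so the flip contributes +1; sign now -1
(617517/242401): 617517 mod 242401 = 132715, so (617517/242401) = (132715/242401)
flip (132715/242401) -> (242401/132715): both odd, 132715 mod 4 = 3, 242401 mod 4 = 1, so the flip contributes +1; sign now -1
(242401/132715): 242401 mod 132715 = 109686, so (242401/132715) = (109686/132715)
factor out 2^1: 109686 = 2^1·54843; with 132715 mod 8 = 3, (2/132715) = -1; sign now +1; continue with (54843/132715)
flip (54843/132715) -> (132715/54843): both odd, 54843 mod 4 = 3, 132715 mod 4 = 3, so the flip contributes -1; sign now -1
(132715/54843): 132715 mod 54843 = 23029, so (132715/54843) = (23029/54843)
flip (23029/54843) -> (54843/23029): both odd, 23029 mod 4 = 1, 54843 mod 4 = 3, so the flip contributes +1; sign now -1
(54843/23029): 54843 mod 23029 = 8785, so (54843/23029) = (8785/23029)
flip (8785/23029) -> (23029/8785): both odd, 8785 mod 4 = 1, 23029 mod 4 = 1, so the flip contributes +1; sign now -1
(23029/8785): 23029 mod 8785 = 5459, so (23029/8785) = (5459/8785)
flip (5459/8785) -> (8785/5459): both odd, 5459 mod 4 = 3, 8785 mod 4 = 1, so the flip contributes +1; sign now -1
(8785/5459): 8785 mod 5459 = 3326, so (8785/5459) = (3326/5459)
factor out 2^1: 3326 = 2^1·1663; with 5459 mod 8 = 3, (2/5459) = -1; sign now +1; continue with (1663/5459)
flip (1663/5459) -> (5459/1663): both odd, 1663 mod 4 = 3, 5459 mod 4 = 3, so the flip contributes -1; sign now -1
(5459/1663): 5459 mod 1663 = 470, so (5459/1663) = (470/1663)
factor out 2^1: 470 = 2^1·235; with 1663 mod 8 = 7, (2/1663) = +1; sign now -1; continue with (235/1663)
flip (235/1663) -> (1663/235): both odd, 235 mod 4 = 3, 1663 mod 4 = 3, so the flip contributes -1; sign now +1
(1663/235): 1663 mod 235 = 18, so (1663/235) = (18/235)
factor out 2^1: 18 = 2^1·9; with 235 mod 8 = 3, (2/235) = -1; sign now -1; continue with (9/235)
flip (9/235) -> (235/9): both odd, 9 mod 4 = 1, 235 mod 4 = 3, so the flip contributes +1; sign now -1
(235/9): 235 mod 9 = 1, so (235/9) = (1/9)
reached (1/9) = 1, so the symbol is -1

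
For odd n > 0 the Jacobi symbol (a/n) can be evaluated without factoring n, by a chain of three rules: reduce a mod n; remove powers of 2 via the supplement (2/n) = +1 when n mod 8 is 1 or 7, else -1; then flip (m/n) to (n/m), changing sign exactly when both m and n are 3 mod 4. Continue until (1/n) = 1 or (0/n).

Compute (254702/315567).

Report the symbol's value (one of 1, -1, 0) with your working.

0

factor out 2^1: 254702 = 2^1·127351; with 315567 mod 8 = 7, (2/315567) = +1; sign now +1; continue with (127351/315567)
flip (127351/315567) -> (315567/127351): both odd, 127351 mod 4 = 3, 315567 mod 4 = 3, so the flip contributes -1; sign now -1
(315567/127351): 315567 mod 127351 = 60865, so (315567/127351) = (60865/127351)
flip (60865/127351) -> (127351/60865): both odd, 60865 mod 4 = 1, 127351 mod 4 = 3, so the flip contributes +1; sign now -1
(127351/60865): 127351 mod 60865 = 5621, so (127351/60865) = (5621/60865)
flip (5621/60865) -> (60865/5621): both odd, 5621 mod 4 = 1, 60865 mod 4 = 1, so the flip contributes +1; sign now -1
(60865/5621): 60865 mod 5621 = 4655, so (60865/5621) = (4655/5621)
flip (4655/5621) -> (5621/4655): both odd, 4655 mod 4 = 3, 5621 mod 4 = 1, so the flip contributes +1; sign now -1
(5621/4655): 5621 mod 4655 = 966, so (5621/4655) = (966/4655)
factor out 2^1: 966 = 2^1·483; with 4655 mod 8 = 7, (2/4655) = +1; sign now -1; continue with (483/4655)
flip (483/4655) -> (4655/483): both odd, 483 mod 4 = 3, 4655 mod 4 = 3, so the flip contributes -1; sign now +1
(4655/483): 4655 mod 483 = 308, so (4655/483) = (308/483)
factor out 2^2: 308 = 2^2·77; with 483 mod 8 = 3, (2/483) = -1; sign now +1; continue with (77/483)
flip (77/483) -> (483/77): both odd, 77 mod 4 = 1, 483 mod 4 = 3, so the flip contributes +1; sign now +1
(483/77): 483 mod 77 = 21, so (483/77) = (21/77)
flip (21/77) -> (77/21): both odd, 21 mod 4 = 1, 77 mod 4 = 1, so the flip contributes +1; sign now +1
(77/21): 77 mod 21 = 14, so (77/21) = (14/21)
factor out 2^1: 14 = 2^1·7; with 21 mod 8 = 5, (2/21) = -1; sign now -1; continue with (7/21)
flip (7/21) -> (21/7): both odd, 7 mod 4 = 3, 21 mod 4 = 1, so the flip contributes +1; sign now -1
(21/7): 21 mod 7 = 0, so (21/7) = (0/7)
reached (0/7); gcd(a, n) > 1, so (0/7) = 0 and the symbol is 0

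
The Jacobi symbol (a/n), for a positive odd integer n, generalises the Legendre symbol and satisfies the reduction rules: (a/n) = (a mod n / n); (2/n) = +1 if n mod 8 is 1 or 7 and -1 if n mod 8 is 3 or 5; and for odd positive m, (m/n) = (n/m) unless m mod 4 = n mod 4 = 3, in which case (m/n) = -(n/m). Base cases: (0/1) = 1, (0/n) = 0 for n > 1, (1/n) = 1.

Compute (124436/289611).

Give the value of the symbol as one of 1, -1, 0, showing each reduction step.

-1

124436 = 2^2·31109; (2/289611) = -1 since 289611 mod 8 = 3, so (124436/289611) = (-1)^2·(31109/289611); sign now +1
reciprocity: (31109/289611) = +1·(289611/31109) since 31109 mod 4 = 1, 289611 mod 4 = 3; sign now +1
(289611/31109) = (9630/31109)   [reduce mod 31109]
9630 = 2^1·4815; (2/31109) = -1 since 31109 mod 8 = 5, so (9630/31109) = (-1)^1·(4815/31109); sign now -1
reciprocity: (4815/31109) = +1·(31109/4815) since 4815 mod 4 = 3, 31109 mod 4 = 1; sign now -1
(31109/4815) = (2219/4815)   [reduce mod 4815]
reciprocity: (2219/4815) = -1·(4815/2219) since 2219 mod 4 = 3, 4815 mod 4 = 3; sign now +1
(4815/2219) = (377/2219)   [reduce mod 2219]
reciprocity: (377/2219) = +1·(2219/377) since 377 mod 4 = 1, 2219 mod 4 = 3; sign now +1
(2219/377) = (334/377)   [reduce mod 377]
334 = 2^1·167; (2/377) = +1 since 377 mod 8 = 1, so (334/377) = (+1)^1·(167/377); sign now +1
reciprocity: (167/377) = +1·(377/167) since 167 mod 4 = 3, 377 mod 4 = 1; sign now +1
(377/167) = (43/167)   [reduce mod 167]
reciprocity: (43/167) = -1·(167/43) since 43 mod 4 = 3, 167 mod 4 = 3; sign now -1
(167/43) = (38/43)   [reduce mod 43]
38 = 2^1·19; (2/43) = -1 since 43 mod 8 = 3, so (38/43) = (-1)^1·(19/43); sign now +1
reciprocity: (19/43) = -1·(43/19) since 19 mod 4 = 3, 43 mod 4 = 3; sign now -1
(43/19) = (5/19)   [reduce mod 19]
reciprocity: (5/19) = +1·(19/5) since 5 mod 4 = 1, 19 mod 4 = 3; sign now -1
(19/5) = (4/5)   [reduce mod 5]
4 = 2^2·1; (2/5) = -1 since 5 mod 8 = 5, so (4/5) = (-1)^2·(1/5); sign now -1
(1/5) = 1; final value = sign = -1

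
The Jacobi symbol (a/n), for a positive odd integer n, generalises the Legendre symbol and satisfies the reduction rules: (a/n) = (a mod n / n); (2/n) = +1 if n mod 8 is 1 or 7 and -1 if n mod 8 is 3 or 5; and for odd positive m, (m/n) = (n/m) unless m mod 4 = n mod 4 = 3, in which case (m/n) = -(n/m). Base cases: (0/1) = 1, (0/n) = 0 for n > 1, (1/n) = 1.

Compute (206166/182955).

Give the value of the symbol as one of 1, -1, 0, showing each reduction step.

0

(206166/182955): 206166 mod 182955 = 23211, so (206166/182955) = (23211/182955)
flip (23211/182955) -> (182955/23211): both odd, 23211 mod 4 = 3, 182955 mod 4 = 3, so the flip contributes -1; sign now -1
(182955/23211): 182955 mod 23211 = 20478, so (182955/23211) = (20478/23211)
factor out 2^1: 20478 = 2^1·10239; with 23211 mod 8 = 3, (2/23211) = -1; sign now +1; continue with (10239/23211)
flip (10239/23211) -> (23211/10239): both odd, 10239 mod 4 = 3, 23211 mod 4 = 3, so the flip contributes -1; sign now -1
(23211/10239): 23211 mod 10239 = 2733, so (23211/10239) = (2733/10239)
flip (2733/10239) -> (10239/2733): both odd, 2733 mod 4 = 1, 10239 mod 4 = 3, so the flip contributes +1; sign now -1
(10239/2733): 10239 mod 2733 = 2040, so (10239/2733) = (2040/2733)
factor out 2^3: 2040 = 2^3·255; with 2733 mod 8 = 5, (2/2733) = -1; sign now +1; continue with (255/2733)
flip (255/2733) -> (2733/255): both odd, 255 mod 4 = 3, 2733 mod 4 = 1, so the flip contributes +1; sign now +1
(2733/255): 2733 mod 255 = 183, so (2733/255) = (183/255)
flip (183/255) -> (255/183): both odd, 183 mod 4 = 3, 255 mod 4 = 3, so the flip contributes -1; sign now -1
(255/183): 255 mod 183 = 72, so (255/183) = (72/183)
factor out 2^3: 72 = 2^3·9; with 183 mod 8 = 7, (2/183) = +1; sign now -1; continue with (9/183)
flip (9/183) -> (183/9): both odd, 9 mod 4 = 1, 183 mod 4 = 3, so the flip contributes +1; sign now -1
(183/9): 183 mod 9 = 3, so (183/9) = (3/9)
flip (3/9) -> (9/3): both odd, 3 mod 4 = 3, 9 mod 4 = 1, so the flip contributes +1; sign now -1
(9/3): 9 mod 3 = 0, so (9/3) = (0/3)
reached (0/3); gcd(a, n) > 1, so (0/3) = 0 and the symbol is 0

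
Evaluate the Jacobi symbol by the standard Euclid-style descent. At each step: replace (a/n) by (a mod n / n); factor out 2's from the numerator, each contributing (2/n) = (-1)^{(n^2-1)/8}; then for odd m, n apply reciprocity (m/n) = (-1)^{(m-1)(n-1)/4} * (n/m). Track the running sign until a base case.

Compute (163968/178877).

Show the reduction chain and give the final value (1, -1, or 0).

-1

factor out 2^7: 163968 = 2^7·1281; with 178877 mod 8 = 5, (2/178877) = -1; sign now -1; continue with (1281/178877)
flip (1281/178877) -> (178877/1281): both odd, 1281 mod 4 = 1, 178877 mod 4 = 1, so the flip contributes +1; sign now -1
(178877/1281): 178877 mod 1281 = 818, so (178877/1281) = (818/1281)
factor out 2^1: 818 = 2^1·409; with 1281 mod 8 = 1, (2/1281) = +1; sign now -1; continue with (409/1281)
flip (409/1281) -> (1281/409): both odd, 409 mod 4 = 1, 1281 mod 4 = 1, so the flip contributes +1; sign now -1
(1281/409): 1281 mod 409 = 54, so (1281/409) = (54/409)
factor out 2^1: 54 = 2^1·27; with 409 mod 8 = 1, (2/409) = +1; sign now -1; continue with (27/409)
flip (27/409) -> (409/27): both odd, 27 mod 4 = 3, 409 mod 4 = 1, so the flip contributes +1; sign now -1
(409/27): 409 mod 27 = 4, so (409/27) = (4/27)
factor out 2^2: 4 = 2^2·1; with 27 mod 8 = 3, (2/27) = -1; sign now -1; continue with (1/27)
reached (1/27) = 1, so the symbol is -1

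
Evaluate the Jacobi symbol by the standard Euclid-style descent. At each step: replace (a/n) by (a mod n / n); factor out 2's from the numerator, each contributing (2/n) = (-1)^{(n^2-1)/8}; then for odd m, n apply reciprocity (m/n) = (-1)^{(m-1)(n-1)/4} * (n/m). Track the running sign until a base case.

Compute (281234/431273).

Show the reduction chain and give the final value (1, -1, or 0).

281234 = 2^1·140617; (2/431273) = +1 since 431273 mod 8 = 1, so (281234/431273) = (+1)^1·(140617/431273); sign now +1
reciprocity: (140617/431273) = +1·(431273/140617) since 140617 mod 4 = 1, 431273 mod 4 = 1; sign now +1
(431273/140617) = (9422/140617)   [reduce mod 140617]
9422 = 2^1·4711; (2/140617) = +1 since 140617 mod 8 = 1, so (9422/140617) = (+1)^1·(4711/140617); sign now +1
reciprocity: (4711/140617) = +1·(140617/4711) since 4711 mod 4 = 3, 140617 mod 4 = 1; sign now +1
(140617/4711) = (3998/4711)   [reduce mod 4711]
3998 = 2^1·1999; (2/4711) = +1 since 4711 mod 8 = 7, so (3998/4711) = (+1)^1·(1999/4711); sign now +1
reciprocity: (1999/4711) = -1·(4711/1999) since 1999 mod 4 = 3, 4711 mod 4 = 3; sign now -1
(4711/1999) = (713/1999)   [reduce mod 1999]
reciprocity: (713/1999) = +1·(1999/713) since 713 mod 4 = 1, 1999 mod 4 = 3; sign now -1
(1999/713) = (573/713)   [reduce mod 713]
reciprocity: (573/713) = +1·(713/573) since 573 mod 4 = 1, 713 mod 4 = 1; sign now -1
(713/573) = (140/573)   [reduce mod 573]
140 = 2^2·35; (2/573) = -1 since 573 mod 8 = 5, so (140/573) = (-1)^2·(35/573); sign now -1
reciprocity: (35/573) = +1·(573/35) since 35 mod 4 = 3, 573 mod 4 = 1; sign now -1
(573/35) = (13/35)   [reduce mod 35]
reciprocity: (13/35) = +1·(35/13) since 13 mod 4 = 1, 35 mod 4 = 3; sign now -1
(35/13) = (9/13)   [reduce mod 13]
reciprocity: (9/13) = +1·(13/9) since 9 mod 4 = 1, 13 mod 4 = 1; sign now -1
(13/9) = (4/9)   [reduce mod 9]
4 = 2^2·1; (2/9) = +1 since 9 mod 8 = 1, so (4/9) = (+1)^2·(1/9); sign now -1
(1/9) = 1; final value = sign = -1

-1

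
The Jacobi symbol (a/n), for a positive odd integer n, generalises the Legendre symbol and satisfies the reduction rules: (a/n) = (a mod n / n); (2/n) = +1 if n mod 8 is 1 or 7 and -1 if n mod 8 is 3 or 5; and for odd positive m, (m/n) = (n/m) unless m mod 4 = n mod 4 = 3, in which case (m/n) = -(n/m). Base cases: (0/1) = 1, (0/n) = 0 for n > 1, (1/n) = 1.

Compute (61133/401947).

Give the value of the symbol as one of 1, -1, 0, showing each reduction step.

reciprocity: (61133/401947) = +1·(401947/61133) since 61133 mod 4 = 1, 401947 mod 4 = 3; sign now +1
(401947/61133) = (35149/61133)   [reduce mod 61133]
reciprocity: (35149/61133) = +1·(61133/35149) since 35149 mod 4 = 1, 61133 mod 4 = 1; sign now +1
(61133/35149) = (25984/35149)   [reduce mod 35149]
25984 = 2^7·203; (2/35149) = -1 since 35149 mod 8 = 5, so (25984/35149) = (-1)^7·(203/35149); sign now -1
reciprocity: (203/35149) = +1·(35149/203) since 203 mod 4 = 3, 35149 mod 4 = 1; sign now -1
(35149/203) = (30/203)   [reduce mod 203]
30 = 2^1·15; (2/203) = -1 since 203 mod 8 = 3, so (30/203) = (-1)^1·(15/203); sign now +1
reciprocity: (15/203) = -1·(203/15) since 15 mod 4 = 3, 203 mod 4 = 3; sign now -1
(203/15) = (8/15)   [reduce mod 15]
8 = 2^3·1; (2/15) = +1 since 15 mod 8 = 7, so (8/15) = (+1)^3·(1/15); sign now -1
(1/15) = 1; final value = sign = -1

-1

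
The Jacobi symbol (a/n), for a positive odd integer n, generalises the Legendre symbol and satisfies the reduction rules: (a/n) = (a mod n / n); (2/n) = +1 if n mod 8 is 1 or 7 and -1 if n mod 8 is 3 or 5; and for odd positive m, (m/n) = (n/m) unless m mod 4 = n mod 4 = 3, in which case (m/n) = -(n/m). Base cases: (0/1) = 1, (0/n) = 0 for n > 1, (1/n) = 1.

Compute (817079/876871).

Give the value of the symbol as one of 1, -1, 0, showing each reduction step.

reciprocity: (817079/876871) = -1·(876871/817079) since 817079 mod 4 = 3, 876871 mod 4 = 3; sign now -1
(876871/817079) = (59792/817079)   [reduce mod 817079]
59792 = 2^4·3737; (2/817079) = +1 since 817079 mod 8 = 7, so (59792/817079) = (+1)^4·(3737/817079); sign now -1
reciprocity: (3737/817079) = +1·(817079/3737) since 3737 mod 4 = 1, 817079 mod 4 = 3; sign now -1
(817079/3737) = (2413/3737)   [reduce mod 3737]
reciprocity: (2413/3737) = +1·(3737/2413) since 2413 mod 4 = 1, 3737 mod 4 = 1; sign now -1
(3737/2413) = (1324/2413)   [reduce mod 2413]
1324 = 2^2·331; (2/2413) = -1 since 2413 mod 8 = 5, so (1324/2413) = (-1)^2·(331/2413); sign now -1
reciprocity: (331/2413) = +1·(2413/331) since 331 mod 4 = 3, 2413 mod 4 = 1; sign now -1
(2413/331) = (96/331)   [reduce mod 331]
96 = 2^5·3; (2/331) = -1 since 331 mod 8 = 3, so (96/331) = (-1)^5·(3/331); sign now +1
reciprocity: (3/331) = -1·(331/3) since 3 mod 4 = 3, 331 mod 4 = 3; sign now -1
(331/3) = (1/3)   [reduce mod 3]
(1/3) = 1; final value = sign = -1

-1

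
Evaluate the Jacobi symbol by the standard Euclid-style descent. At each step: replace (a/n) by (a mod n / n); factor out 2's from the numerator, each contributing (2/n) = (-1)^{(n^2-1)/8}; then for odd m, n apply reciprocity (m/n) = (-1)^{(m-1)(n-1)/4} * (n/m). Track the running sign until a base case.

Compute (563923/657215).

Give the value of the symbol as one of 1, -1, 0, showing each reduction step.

flip (563923/657215) -> (657215/563923): both odd, 563923 mod 4 = 3, 657215 mod 4 = 3, so the flip contributes -1; sign now -1
(657215/563923): 657215 mod 563923 = 93292, so (657215/563923) = (93292/563923)
factor out 2^2: 93292 = 2^2·23323; with 563923 mod 8 = 3, (2/563923) = -1; sign now -1; continue with (23323/563923)
flip (23323/563923) -> (563923/23323): both odd, 23323 mod 4 = 3, 563923 mod 4 = 3, so the flip contributes -1; sign now +1
(563923/23323): 563923 mod 23323 = 4171, so (563923/23323) = (4171/23323)
flip (4171/23323) -> (23323/4171): both odd, 4171 mod 4 = 3, 23323 mod 4 = 3, so the flip contributes -1; sign now -1
(23323/4171): 23323 mod 4171 = 2468, so (23323/4171) = (2468/4171)
factor out 2^2: 2468 = 2^2·617; with 4171 mod 8 = 3, (2/4171) = -1; sign now -1; continue with (617/4171)
flip (617/4171) -> (4171/617): both odd, 617 mod 4 = 1, 4171 mod 4 = 3, so the flip contributes +1; sign now -1
(4171/617): 4171 mod 617 = 469, so (4171/617) = (469/617)
flip (469/617) -> (617/469): both odd, 469 mod 4 = 1, 617 mod 4 = 1, so the flip contributes +1; sign now -1
(617/469): 617 mod 469 = 148, so (617/469) = (148/469)
factor out 2^2: 148 = 2^2·37; with 469 mod 8 = 5, (2/469) = -1; sign now -1; continue with (37/469)
flip (37/469) -> (469/37): both odd, 37 mod 4 = 1, 469 mod 4 = 1, so the flip contributes +1; sign now -1
(469/37): 469 mod 37 = 25, so (469/37) = (25/37)
flip (25/37) -> (37/25): both odd, 25 mod 4 = 1, 37 mod 4 = 1, so the flip contributes +1; sign now -1
(37/25): 37 mod 25 = 12, so (37/25) = (12/25)
factor out 2^2: 12 = 2^2·3; with 25 mod 8 = 1, (2/25) = +1; sign now -1; continue with (3/25)
flip (3/25) -> (25/3): both odd, 3 mod 4 = 3, 25 mod 4 = 1, so the flip contributes +1; sign now -1
(25/3): 25 mod 3 = 1, so (25/3) = (1/3)
reached (1/3) = 1, so the symbol is -1

-1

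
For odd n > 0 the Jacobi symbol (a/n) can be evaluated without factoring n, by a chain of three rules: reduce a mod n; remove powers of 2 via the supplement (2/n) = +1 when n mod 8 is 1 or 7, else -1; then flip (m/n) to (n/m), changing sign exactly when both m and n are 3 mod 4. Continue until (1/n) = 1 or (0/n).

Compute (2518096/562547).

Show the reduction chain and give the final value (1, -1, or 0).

(2518096/562547) = (267908/562547)   [reduce mod 562547]
267908 = 2^2·66977; (2/562547) = -1 since 562547 mod 8 = 3, so (267908/562547) = (-1)^2·(66977/562547); sign now +1
reciprocity: (66977/562547) = +1·(562547/66977) since 66977 mod 4 = 1, 562547 mod 4 = 3; sign now +1
(562547/66977) = (26731/66977)   [reduce mod 66977]
reciprocity: (26731/66977) = +1·(66977/26731) since 26731 mod 4 = 3, 66977 mod 4 = 1; sign now +1
(66977/26731) = (13515/26731)   [reduce mod 26731]
reciprocity: (13515/26731) = -1·(26731/13515) since 13515 mod 4 = 3, 26731 mod 4 = 3; sign now -1
(26731/13515) = (13216/13515)   [reduce mod 13515]
13216 = 2^5·413; (2/13515) = -1 since 13515 mod 8 = 3, so (13216/13515) = (-1)^5·(413/13515); sign now +1
reciprocity: (413/13515) = +1·(13515/413) since 413 mod 4 = 1, 13515 mod 4 = 3; sign now +1
(13515/413) = (299/413)   [reduce mod 413]
reciprocity: (299/413) = +1·(413/299) since 299 mod 4 = 3, 413 mod 4 = 1; sign now +1
(413/299) = (114/299)   [reduce mod 299]
114 = 2^1·57; (2/299) = -1 since 299 mod 8 = 3, so (114/299) = (-1)^1·(57/299); sign now -1
reciprocity: (57/299) = +1·(299/57) since 57 mod 4 = 1, 299 mod 4 = 3; sign now -1
(299/57) = (14/57)   [reduce mod 57]
14 = 2^1·7; (2/57) = +1 since 57 mod 8 = 1, so (14/57) = (+1)^1·(7/57); sign now -1
reciprocity: (7/57) = +1·(57/7) since 7 mod 4 = 3, 57 mod 4 = 1; sign now -1
(57/7) = (1/7)   [reduce mod 7]
(1/7) = 1; final value = sign = -1

-1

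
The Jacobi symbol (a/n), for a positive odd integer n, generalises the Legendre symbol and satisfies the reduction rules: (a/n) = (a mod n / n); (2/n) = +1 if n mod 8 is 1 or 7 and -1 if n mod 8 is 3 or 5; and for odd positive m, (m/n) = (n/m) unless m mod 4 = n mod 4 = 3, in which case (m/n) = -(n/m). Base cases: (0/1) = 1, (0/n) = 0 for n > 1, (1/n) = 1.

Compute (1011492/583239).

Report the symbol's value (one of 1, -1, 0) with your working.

0

(1011492/583239): 1011492 mod 583239 = 428253, so (1011492/583239) = (428253/583239)
flip (428253/583239) -> (583239/428253): both odd, 428253 mod 4 = 1, 583239 mod 4 = 3, so the flip contributes +1; sign now +1
(583239/428253): 583239 mod 428253 = 154986, so (583239/428253) = (154986/428253)
factor out 2^1: 154986 = 2^1·77493; with 428253 mod 8 = 5, (2/428253) = -1; sign now -1; continue with (77493/428253)
flip (77493/428253) -> (428253/77493): both odd, 77493 mod 4 = 1, 428253 mod 4 = 1, so the flip contributes +1; sign now -1
(428253/77493): 428253 mod 77493 = 40788, so (428253/77493) = (40788/77493)
factor out 2^2: 40788 = 2^2·10197; with 77493 mod 8 = 5, (2/77493) = -1; sign now -1; continue with (10197/77493)
flip (10197/77493) -> (77493/10197): both odd, 10197 mod 4 = 1, 77493 mod 4 = 1, so the flip contributes +1; sign now -1
(77493/10197): 77493 mod 10197 = 6114, so (77493/10197) = (6114/10197)
factor out 2^1: 6114 = 2^1·3057; with 10197 mod 8 = 5, (2/10197) = -1; sign now +1; continue with (3057/10197)
flip (3057/10197) -> (10197/3057): both odd, 3057 mod 4 = 1, 10197 mod 4 = 1, so the flip contributes +1; sign now +1
(10197/3057): 10197 mod 3057 = 1026, so (10197/3057) = (1026/3057)
factor out 2^1: 1026 = 2^1·513; with 3057 mod 8 = 1, (2/3057) = +1; sign now +1; continue with (513/3057)
flip (513/3057) -> (3057/513): both odd, 513 mod 4 = 1, 3057 mod 4 = 1, so the flip contributes +1; sign now +1
(3057/513): 3057 mod 513 = 492, so (3057/513) = (492/513)
factor out 2^2: 492 = 2^2·123; with 513 mod 8 = 1, (2/513) = +1; sign now +1; continue with (123/513)
flip (123/513) -> (513/123): both odd, 123 mod 4 = 3, 513 mod 4 = 1, so the flip contributes +1; sign now +1
(513/123): 513 mod 123 = 21, so (513/123) = (21/123)
flip (21/123) -> (123/21): both odd, 21 mod 4 = 1, 123 mod 4 = 3, so the flip contributes +1; sign now +1
(123/21): 123 mod 21 = 18, so (123/21) = (18/21)
factor out 2^1: 18 = 2^1·9; with 21 mod 8 = 5, (2/21) = -1; sign now -1; continue with (9/21)
flip (9/21) -> (21/9): both odd, 9 mod 4 = 1, 21 mod 4 = 1, so the flip contributes +1; sign now -1
(21/9): 21 mod 9 = 3, so (21/9) = (3/9)
flip (3/9) -> (9/3): both odd, 3 mod 4 = 3, 9 mod 4 = 1, so the flip contributes +1; sign now -1
(9/3): 9 mod 3 = 0, so (9/3) = (0/3)
reached (0/3); gcd(a, n) > 1, so (0/3) = 0 and the symbol is 0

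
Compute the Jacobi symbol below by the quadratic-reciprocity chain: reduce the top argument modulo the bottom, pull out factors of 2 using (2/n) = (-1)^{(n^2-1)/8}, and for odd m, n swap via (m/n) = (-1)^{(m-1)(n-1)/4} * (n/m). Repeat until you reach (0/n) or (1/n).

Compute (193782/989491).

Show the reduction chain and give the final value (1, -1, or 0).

193782 = 2^1·96891; (2/989491) = -1 since 989491 mod 8 = 3, so (193782/989491) = (-1)^1·(96891/989491); sign now -1
reciprocity: (96891/989491) = -1·(989491/96891) since 96891 mod 4 = 3, 989491 mod 4 = 3; sign now +1
(989491/96891) = (20581/96891)   [reduce mod 96891]
reciprocity: (20581/96891) = +1·(96891/20581) since 20581 mod 4 = 1, 96891 mod 4 = 3; sign now +1
(96891/20581) = (14567/20581)   [reduce mod 20581]
reciprocity: (14567/20581) = +1·(20581/14567) since 14567 mod 4 = 3, 20581 mod 4 = 1; sign now +1
(20581/14567) = (6014/14567)   [reduce mod 14567]
6014 = 2^1·3007; (2/14567) = +1 since 14567 mod 8 = 7, so (6014/14567) = (+1)^1·(3007/14567); sign now +1
reciprocity: (3007/14567) = -1·(14567/3007) since 3007 mod 4 = 3, 14567 mod 4 = 3; sign now -1
(14567/3007) = (2539/3007)   [reduce mod 3007]
reciprocity: (2539/3007) = -1·(3007/2539) since 2539 mod 4 = 3, 3007 mod 4 = 3; sign now +1
(3007/2539) = (468/2539)   [reduce mod 2539]
468 = 2^2·117; (2/2539) = -1 since 2539 mod 8 = 3, so (468/2539) = (-1)^2·(117/2539); sign now +1
reciprocity: (117/2539) = +1·(2539/117) since 117 mod 4 = 1, 2539 mod 4 = 3; sign now +1
(2539/117) = (82/117)   [reduce mod 117]
82 = 2^1·41; (2/117) = -1 since 117 mod 8 = 5, so (82/117) = (-1)^1·(41/117); sign now -1
reciprocity: (41/117) = +1·(117/41) since 41 mod 4 = 1, 117 mod 4 = 1; sign now -1
(117/41) = (35/41)   [reduce mod 41]
reciprocity: (35/41) = +1·(41/35) since 35 mod 4 = 3, 41 mod 4 = 1; sign now -1
(41/35) = (6/35)   [reduce mod 35]
6 = 2^1·3; (2/35) = -1 since 35 mod 8 = 3, so (6/35) = (-1)^1·(3/35); sign now +1
reciprocity: (3/35) = -1·(35/3) since 3 mod 4 = 3, 35 mod 4 = 3; sign now -1
(35/3) = (2/3)   [reduce mod 3]
2 = 2^1·1; (2/3) = -1 since 3 mod 8 = 3, so (2/3) = (-1)^1·(1/3); sign now +1
(1/3) = 1; final value = sign = +1

1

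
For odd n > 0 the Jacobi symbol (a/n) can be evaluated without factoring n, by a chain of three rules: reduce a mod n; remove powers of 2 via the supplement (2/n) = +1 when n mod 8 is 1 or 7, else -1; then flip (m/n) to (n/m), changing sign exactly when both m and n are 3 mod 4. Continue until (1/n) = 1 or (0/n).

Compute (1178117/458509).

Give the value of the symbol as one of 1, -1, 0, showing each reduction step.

1

(1178117/458509): 1178117 mod 458509 = 261099, so (1178117/458509) = (261099/458509)
flip (261099/458509) -> (458509/261099): both odd, 261099 mod 4 = 3, 458509 mod 4 = 1, so the flip contributes +1; sign now +1
(458509/261099): 458509 mod 261099 = 197410, so (458509/261099) = (197410/261099)
factor out 2^1: 197410 = 2^1·98705; with 261099 mod 8 = 3, (2/261099) = -1; sign now -1; continue with (98705/261099)
flip (98705/261099) -> (261099/98705): both odd, 98705 mod 4 = 1, 261099 mod 4 = 3, so the flip contributes +1; sign now -1
(261099/98705): 261099 mod 98705 = 63689, so (261099/98705) = (63689/98705)
flip (63689/98705) -> (98705/63689): both odd, 63689 mod 4 = 1, 98705 mod 4 = 1, so the flip contributes +1; sign now -1
(98705/63689): 98705 mod 63689 = 35016, so (98705/63689) = (35016/63689)
factor out 2^3: 35016 = 2^3·4377; with 63689 mod 8 = 1, (2/63689) = +1; sign now -1; continue with (4377/63689)
flip (4377/63689) -> (63689/4377): both odd, 4377 mod 4 = 1, 63689 mod 4 = 1, so the flip contributes +1; sign now -1
(63689/4377): 63689 mod 4377 = 2411, so (63689/4377) = (2411/4377)
flip (2411/4377) -> (4377/2411): both odd, 2411 mod 4 = 3, 4377 mod 4 = 1, so the flip contributes +1; sign now -1
(4377/2411): 4377 mod 2411 = 1966, so (4377/2411) = (1966/2411)
factor out 2^1: 1966 = 2^1·983; with 2411 mod 8 = 3, (2/2411) = -1; sign now +1; continue with (983/2411)
flip (983/2411) -> (2411/983): both odd, 983 mod 4 = 3, 2411 mod 4 = 3, so the flip contributes -1; sign now -1
(2411/983): 2411 mod 983 = 445, so (2411/983) = (445/983)
flip (445/983) -> (983/445): both odd, 445 mod 4 = 1, 983 mod 4 = 3, so the flip contributes +1; sign now -1
(983/445): 983 mod 445 = 93, so (983/445) = (93/445)
flip (93/445) -> (445/93): both odd, 93 mod 4 = 1, 445 mod 4 = 1, so the flip contributes +1; sign now -1
(445/93): 445 mod 93 = 73, so (445/93) = (73/93)
flip (73/93) -> (93/73): both odd, 73 mod 4 = 1, 93 mod 4 = 1, so the flip contributes +1; sign now -1
(93/73): 93 mod 73 = 20, so (93/73) = (20/73)
factor out 2^2: 20 = 2^2·5; with 73 mod 8 = 1, (2/73) = +1; sign now -1; continue with (5/73)
flip (5/73) -> (73/5): both odd, 5 mod 4 = 1, 73 mod 4 = 1, so the flip contributes +1; sign now -1
(73/5): 73 mod 5 = 3, so (73/5) = (3/5)
flip (3/5) -> (5/3): both odd, 3 mod 4 = 3, 5 mod 4 = 1, so the flip contributes +1; sign now -1
(5/3): 5 mod 3 = 2, so (5/3) = (2/3)
factor out 2^1: 2 = 2^1·1; with 3 mod 8 = 3, (2/3) = -1; sign now +1; continue with (1/3)
reached (1/3) = 1, so the symbol is +1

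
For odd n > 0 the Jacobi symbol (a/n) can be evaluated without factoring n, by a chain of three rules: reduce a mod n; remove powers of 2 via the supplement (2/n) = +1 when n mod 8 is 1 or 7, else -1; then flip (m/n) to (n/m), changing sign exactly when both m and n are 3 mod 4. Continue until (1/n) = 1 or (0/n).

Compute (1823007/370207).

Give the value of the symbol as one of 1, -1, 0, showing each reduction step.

1

(1823007/370207) = (342179/370207)   [reduce mod 370207]
reciprocity: (342179/370207) = -1·(370207/342179) since 342179 mod 4 = 3, 370207 mod 4 = 3; sign now -1
(370207/342179) = (28028/342179)   [reduce mod 342179]
28028 = 2^2·7007; (2/342179) = -1 since 342179 mod 8 = 3, so (28028/342179) = (-1)^2·(7007/342179); sign now -1
reciprocity: (7007/342179) = -1·(342179/7007) since 7007 mod 4 = 3, 342179 mod 4 = 3; sign now +1
(342179/7007) = (5843/7007)   [reduce mod 7007]
reciprocity: (5843/7007) = -1·(7007/5843) since 5843 mod 4 = 3, 7007 mod 4 = 3; sign now -1
(7007/5843) = (1164/5843)   [reduce mod 5843]
1164 = 2^2·291; (2/5843) = -1 since 5843 mod 8 = 3, so (1164/5843) = (-1)^2·(291/5843); sign now -1
reciprocity: (291/5843) = -1·(5843/291) since 291 mod 4 = 3, 5843 mod 4 = 3; sign now +1
(5843/291) = (23/291)   [reduce mod 291]
reciprocity: (23/291) = -1·(291/23) since 23 mod 4 = 3, 291 mod 4 = 3; sign now -1
(291/23) = (15/23)   [reduce mod 23]
reciprocity: (15/23) = -1·(23/15) since 15 mod 4 = 3, 23 mod 4 = 3; sign now +1
(23/15) = (8/15)   [reduce mod 15]
8 = 2^3·1; (2/15) = +1 since 15 mod 8 = 7, so (8/15) = (+1)^3·(1/15); sign now +1
(1/15) = 1; final value = sign = +1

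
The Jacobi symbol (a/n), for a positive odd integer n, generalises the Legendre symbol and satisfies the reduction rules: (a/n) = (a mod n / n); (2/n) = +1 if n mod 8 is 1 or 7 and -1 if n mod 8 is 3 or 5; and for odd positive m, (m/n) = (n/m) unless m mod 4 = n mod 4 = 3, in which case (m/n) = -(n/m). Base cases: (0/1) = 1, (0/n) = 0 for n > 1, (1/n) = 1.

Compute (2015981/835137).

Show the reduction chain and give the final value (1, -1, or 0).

(2015981/835137) = (345707/835137)   [reduce mod 835137]
reciprocity: (345707/835137) = +1·(835137/345707) since 345707 mod 4 = 3, 835137 mod 4 = 1; sign now +1
(835137/345707) = (143723/345707)   [reduce mod 345707]
reciprocity: (143723/345707) = -1·(345707/143723) since 143723 mod 4 = 3, 345707 mod 4 = 3; sign now -1
(345707/143723) = (58261/143723)   [reduce mod 143723]
reciprocity: (58261/143723) = +1·(143723/58261) since 58261 mod 4 = 1, 143723 mod 4 = 3; sign now -1
(143723/58261) = (27201/58261)   [reduce mod 58261]
reciprocity: (27201/58261) = +1·(58261/27201) since 27201 mod 4 = 1, 58261 mod 4 = 1; sign now -1
(58261/27201) = (3859/27201)   [reduce mod 27201]
reciprocity: (3859/27201) = +1·(27201/3859) since 3859 mod 4 = 3, 27201 mod 4 = 1; sign now -1
(27201/3859) = (188/3859)   [reduce mod 3859]
188 = 2^2·47; (2/3859) = -1 since 3859 mod 8 = 3, so (188/3859) = (-1)^2·(47/3859); sign now -1
reciprocity: (47/3859) = -1·(3859/47) since 47 mod 4 = 3, 3859 mod 4 = 3; sign now +1
(3859/47) = (5/47)   [reduce mod 47]
reciprocity: (5/47) = +1·(47/5) since 5 mod 4 = 1, 47 mod 4 = 3; sign now +1
(47/5) = (2/5)   [reduce mod 5]
2 = 2^1·1; (2/5) = -1 since 5 mod 8 = 5, so (2/5) = (-1)^1·(1/5); sign now -1
(1/5) = 1; final value = sign = -1

-1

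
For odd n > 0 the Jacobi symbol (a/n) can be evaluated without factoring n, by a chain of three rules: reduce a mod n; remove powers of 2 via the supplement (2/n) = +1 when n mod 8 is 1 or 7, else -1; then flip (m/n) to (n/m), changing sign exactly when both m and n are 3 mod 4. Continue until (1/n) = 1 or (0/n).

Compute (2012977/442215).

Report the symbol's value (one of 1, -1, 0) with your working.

-1

(2012977/442215): 2012977 mod 442215 = 244117, so (2012977/442215) = (244117/442215)
flip (244117/442215) -> (442215/244117): both odd, 244117 mod 4 = 1, 442215 mod 4 = 3, so the flip contributes +1; sign now +1
(442215/244117): 442215 mod 244117 = 198098, so (442215/244117) = (198098/244117)
factor out 2^1: 198098 = 2^1·99049; with 244117 mod 8 = 5, (2/244117) = -1; sign now -1; continue with (99049/244117)
flip (99049/244117) -> (244117/99049): both odd, 99049 mod 4 = 1, 244117 mod 4 = 1, so the flip contributes +1; sign now -1
(244117/99049): 244117 mod 99049 = 46019, so (244117/99049) = (46019/99049)
flip (46019/99049) -> (99049/46019): both odd, 46019 mod 4 = 3, 99049 mod 4 = 1, so the flip contributes +1; sign now -1
(99049/46019): 99049 mod 46019 = 7011, so (99049/46019) = (7011/46019)
flip (7011/46019) -> (46019/7011): both odd, 7011 mod 4 = 3, 46019 mod 4 = 3, so the flip contributes -1; sign now +1
(46019/7011): 46019 mod 7011 = 3953, so (46019/7011) = (3953/7011)
flip (3953/7011) -> (7011/3953): both odd, 3953 mod 4 = 1, 7011 mod 4 = 3, so the flip contributes +1; sign now +1
(7011/3953): 7011 mod 3953 = 3058, so (7011/3953) = (3058/3953)
factor out 2^1: 3058 = 2^1·1529; with 3953 mod 8 = 1, (2/3953) = +1; sign now +1; continue with (1529/3953)
flip (1529/3953) -> (3953/1529): both odd, 1529 mod 4 = 1, 3953 mod 4 = 1, so the flip contributes +1; sign now +1
(3953/1529): 3953 mod 1529 = 895, so (3953/1529) = (895/1529)
flip (895/1529) -> (1529/895): both odd, 895 mod 4 = 3, 1529 mod 4 = 1, so the flip contributes +1; sign now +1
(1529/895): 1529 mod 895 = 634, so (1529/895) = (634/895)
factor out 2^1: 634 = 2^1·317; with 895 mod 8 = 7, (2/895) = +1; sign now +1; continue with (317/895)
flip (317/895) -> (895/317): both odd, 317 mod 4 = 1, 895 mod 4 = 3, so the flip contributes +1; sign now +1
(895/317): 895 mod 317 = 261, so (895/317) = (261/317)
flip (261/317) -> (317/261): both odd, 261 mod 4 = 1, 317 mod 4 = 1, so the flip contributes +1; sign now +1
(317/261): 317 mod 261 = 56, so (317/261) = (56/261)
factor out 2^3: 56 = 2^3·7; with 261 mod 8 = 5, (2/261) = -1; sign now -1; continue with (7/261)
flip (7/261) -> (261/7): both odd, 7 mod 4 = 3, 261 mod 4 = 1, so the flip contributes +1; sign now -1
(261/7): 261 mod 7 = 2, so (261/7) = (2/7)
factor out 2^1: 2 = 2^1·1; with 7 mod 8 = 7, (2/7) = +1; sign now -1; continue with (1/7)
reached (1/7) = 1, so the symbol is -1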